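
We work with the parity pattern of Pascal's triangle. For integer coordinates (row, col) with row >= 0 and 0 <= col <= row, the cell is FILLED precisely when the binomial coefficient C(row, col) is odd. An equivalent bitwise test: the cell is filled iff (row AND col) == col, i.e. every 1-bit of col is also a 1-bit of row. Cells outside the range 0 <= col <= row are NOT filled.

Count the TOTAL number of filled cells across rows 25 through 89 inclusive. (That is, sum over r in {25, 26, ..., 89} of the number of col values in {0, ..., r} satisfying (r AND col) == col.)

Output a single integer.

Answer: 884

Derivation:
r25=11001 pc3: +8 =8
r26=11010 pc3: +8 =16
r27=11011 pc4: +16 =32
r28=11100 pc3: +8 =40
r29=11101 pc4: +16 =56
r30=11110 pc4: +16 =72
r31=11111 pc5: +32 =104
r32=100000 pc1: +2 =106
r33=100001 pc2: +4 =110
r34=100010 pc2: +4 =114
r35=100011 pc3: +8 =122
r36=100100 pc2: +4 =126
r37=100101 pc3: +8 =134
r38=100110 pc3: +8 =142
r39=100111 pc4: +16 =158
r40=101000 pc2: +4 =162
r41=101001 pc3: +8 =170
r42=101010 pc3: +8 =178
r43=101011 pc4: +16 =194
r44=101100 pc3: +8 =202
r45=101101 pc4: +16 =218
r46=101110 pc4: +16 =234
r47=101111 pc5: +32 =266
r48=110000 pc2: +4 =270
r49=110001 pc3: +8 =278
r50=110010 pc3: +8 =286
r51=110011 pc4: +16 =302
r52=110100 pc3: +8 =310
r53=110101 pc4: +16 =326
r54=110110 pc4: +16 =342
r55=110111 pc5: +32 =374
r56=111000 pc3: +8 =382
r57=111001 pc4: +16 =398
r58=111010 pc4: +16 =414
r59=111011 pc5: +32 =446
r60=111100 pc4: +16 =462
r61=111101 pc5: +32 =494
r62=111110 pc5: +32 =526
r63=111111 pc6: +64 =590
r64=1000000 pc1: +2 =592
r65=1000001 pc2: +4 =596
r66=1000010 pc2: +4 =600
r67=1000011 pc3: +8 =608
r68=1000100 pc2: +4 =612
r69=1000101 pc3: +8 =620
r70=1000110 pc3: +8 =628
r71=1000111 pc4: +16 =644
r72=1001000 pc2: +4 =648
r73=1001001 pc3: +8 =656
r74=1001010 pc3: +8 =664
r75=1001011 pc4: +16 =680
r76=1001100 pc3: +8 =688
r77=1001101 pc4: +16 =704
r78=1001110 pc4: +16 =720
r79=1001111 pc5: +32 =752
r80=1010000 pc2: +4 =756
r81=1010001 pc3: +8 =764
r82=1010010 pc3: +8 =772
r83=1010011 pc4: +16 =788
r84=1010100 pc3: +8 =796
r85=1010101 pc4: +16 =812
r86=1010110 pc4: +16 =828
r87=1010111 pc5: +32 =860
r88=1011000 pc3: +8 =868
r89=1011001 pc4: +16 =884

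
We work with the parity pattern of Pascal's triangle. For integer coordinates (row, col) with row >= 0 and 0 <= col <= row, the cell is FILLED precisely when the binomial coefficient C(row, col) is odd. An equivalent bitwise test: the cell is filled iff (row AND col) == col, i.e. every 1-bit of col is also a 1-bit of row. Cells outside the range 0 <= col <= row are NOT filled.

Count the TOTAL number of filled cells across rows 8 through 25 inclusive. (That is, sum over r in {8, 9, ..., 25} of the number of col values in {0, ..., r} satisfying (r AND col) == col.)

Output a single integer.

Answer: 120

Derivation:
r8=1000 pc1: +2 =2
r9=1001 pc2: +4 =6
r10=1010 pc2: +4 =10
r11=1011 pc3: +8 =18
r12=1100 pc2: +4 =22
r13=1101 pc3: +8 =30
r14=1110 pc3: +8 =38
r15=1111 pc4: +16 =54
r16=10000 pc1: +2 =56
r17=10001 pc2: +4 =60
r18=10010 pc2: +4 =64
r19=10011 pc3: +8 =72
r20=10100 pc2: +4 =76
r21=10101 pc3: +8 =84
r22=10110 pc3: +8 =92
r23=10111 pc4: +16 =108
r24=11000 pc2: +4 =112
r25=11001 pc3: +8 =120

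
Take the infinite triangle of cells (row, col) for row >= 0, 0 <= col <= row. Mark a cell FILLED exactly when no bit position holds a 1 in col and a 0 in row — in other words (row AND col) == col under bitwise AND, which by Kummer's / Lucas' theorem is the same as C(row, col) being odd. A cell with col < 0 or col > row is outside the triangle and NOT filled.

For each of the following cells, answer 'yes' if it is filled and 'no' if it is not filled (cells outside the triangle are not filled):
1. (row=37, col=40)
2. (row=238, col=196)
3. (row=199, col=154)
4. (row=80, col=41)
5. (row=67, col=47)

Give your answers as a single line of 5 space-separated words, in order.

(37,40): col outside [0, 37] -> not filled
(238,196): row=0b11101110, col=0b11000100, row AND col = 0b11000100 = 196; 196 == 196 -> filled
(199,154): row=0b11000111, col=0b10011010, row AND col = 0b10000010 = 130; 130 != 154 -> empty
(80,41): row=0b1010000, col=0b101001, row AND col = 0b0 = 0; 0 != 41 -> empty
(67,47): row=0b1000011, col=0b101111, row AND col = 0b11 = 3; 3 != 47 -> empty

Answer: no yes no no no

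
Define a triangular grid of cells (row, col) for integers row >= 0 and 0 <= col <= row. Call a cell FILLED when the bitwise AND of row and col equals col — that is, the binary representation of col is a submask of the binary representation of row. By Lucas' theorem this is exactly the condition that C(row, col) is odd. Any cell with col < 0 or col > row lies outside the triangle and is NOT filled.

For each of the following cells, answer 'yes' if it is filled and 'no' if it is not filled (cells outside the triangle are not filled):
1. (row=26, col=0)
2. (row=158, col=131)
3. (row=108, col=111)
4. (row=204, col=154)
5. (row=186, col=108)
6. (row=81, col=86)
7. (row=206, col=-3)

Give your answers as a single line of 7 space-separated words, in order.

Answer: yes no no no no no no

Derivation:
(26,0): row=0b11010, col=0b0, row AND col = 0b0 = 0; 0 == 0 -> filled
(158,131): row=0b10011110, col=0b10000011, row AND col = 0b10000010 = 130; 130 != 131 -> empty
(108,111): col outside [0, 108] -> not filled
(204,154): row=0b11001100, col=0b10011010, row AND col = 0b10001000 = 136; 136 != 154 -> empty
(186,108): row=0b10111010, col=0b1101100, row AND col = 0b101000 = 40; 40 != 108 -> empty
(81,86): col outside [0, 81] -> not filled
(206,-3): col outside [0, 206] -> not filled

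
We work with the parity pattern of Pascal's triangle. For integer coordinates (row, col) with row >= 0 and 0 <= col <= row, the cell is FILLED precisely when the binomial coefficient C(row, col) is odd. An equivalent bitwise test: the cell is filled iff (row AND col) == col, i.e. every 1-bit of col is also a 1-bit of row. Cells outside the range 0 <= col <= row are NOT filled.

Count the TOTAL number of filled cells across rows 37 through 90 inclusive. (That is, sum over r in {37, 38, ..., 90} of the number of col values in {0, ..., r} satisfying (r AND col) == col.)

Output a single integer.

Answer: 774

Derivation:
r37=100101 pc3: +8 =8
r38=100110 pc3: +8 =16
r39=100111 pc4: +16 =32
r40=101000 pc2: +4 =36
r41=101001 pc3: +8 =44
r42=101010 pc3: +8 =52
r43=101011 pc4: +16 =68
r44=101100 pc3: +8 =76
r45=101101 pc4: +16 =92
r46=101110 pc4: +16 =108
r47=101111 pc5: +32 =140
r48=110000 pc2: +4 =144
r49=110001 pc3: +8 =152
r50=110010 pc3: +8 =160
r51=110011 pc4: +16 =176
r52=110100 pc3: +8 =184
r53=110101 pc4: +16 =200
r54=110110 pc4: +16 =216
r55=110111 pc5: +32 =248
r56=111000 pc3: +8 =256
r57=111001 pc4: +16 =272
r58=111010 pc4: +16 =288
r59=111011 pc5: +32 =320
r60=111100 pc4: +16 =336
r61=111101 pc5: +32 =368
r62=111110 pc5: +32 =400
r63=111111 pc6: +64 =464
r64=1000000 pc1: +2 =466
r65=1000001 pc2: +4 =470
r66=1000010 pc2: +4 =474
r67=1000011 pc3: +8 =482
r68=1000100 pc2: +4 =486
r69=1000101 pc3: +8 =494
r70=1000110 pc3: +8 =502
r71=1000111 pc4: +16 =518
r72=1001000 pc2: +4 =522
r73=1001001 pc3: +8 =530
r74=1001010 pc3: +8 =538
r75=1001011 pc4: +16 =554
r76=1001100 pc3: +8 =562
r77=1001101 pc4: +16 =578
r78=1001110 pc4: +16 =594
r79=1001111 pc5: +32 =626
r80=1010000 pc2: +4 =630
r81=1010001 pc3: +8 =638
r82=1010010 pc3: +8 =646
r83=1010011 pc4: +16 =662
r84=1010100 pc3: +8 =670
r85=1010101 pc4: +16 =686
r86=1010110 pc4: +16 =702
r87=1010111 pc5: +32 =734
r88=1011000 pc3: +8 =742
r89=1011001 pc4: +16 =758
r90=1011010 pc4: +16 =774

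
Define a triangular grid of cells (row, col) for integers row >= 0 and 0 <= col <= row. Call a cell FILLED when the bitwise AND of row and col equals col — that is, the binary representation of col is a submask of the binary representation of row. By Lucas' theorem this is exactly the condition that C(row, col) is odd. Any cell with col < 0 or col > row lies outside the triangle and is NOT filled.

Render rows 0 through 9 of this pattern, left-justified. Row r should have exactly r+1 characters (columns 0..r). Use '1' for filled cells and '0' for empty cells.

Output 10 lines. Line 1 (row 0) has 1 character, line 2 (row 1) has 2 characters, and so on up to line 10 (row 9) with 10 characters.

Answer: 1
11
101
1111
10001
110011
1010101
11111111
100000001
1100000011

Derivation:
r0=0: 1
r1=1: 11
r2=10: 101
r3=11: 1111
r4=100: 10001
r5=101: 110011
r6=110: 1010101
r7=111: 11111111
r8=1000: 100000001
r9=1001: 1100000011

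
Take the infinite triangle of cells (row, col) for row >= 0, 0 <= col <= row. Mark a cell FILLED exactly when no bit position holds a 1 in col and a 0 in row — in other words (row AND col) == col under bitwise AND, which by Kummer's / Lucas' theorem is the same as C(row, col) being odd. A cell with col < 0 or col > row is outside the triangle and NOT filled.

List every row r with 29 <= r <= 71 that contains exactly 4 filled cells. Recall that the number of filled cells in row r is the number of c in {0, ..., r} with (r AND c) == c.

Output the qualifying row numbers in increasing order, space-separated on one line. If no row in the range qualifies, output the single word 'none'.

Answer: 33 34 36 40 48 65 66 68

Derivation:
Row r has 2^popcount(r) filled cells, so we need popcount(r) = log2(4) = 2.
Scan r = 29..71 and keep those with exactly 2 one-bits:
r=29=11101 popcount=4 -> skip
r=30=11110 popcount=4 -> skip
r=31=11111 popcount=5 -> skip
r=32=100000 popcount=1 -> skip
r=33=100001 popcount=2 -> KEEP
r=34=100010 popcount=2 -> KEEP
r=35=100011 popcount=3 -> skip
r=36=100100 popcount=2 -> KEEP
r=37=100101 popcount=3 -> skip
r=38=100110 popcount=3 -> skip
r=39=100111 popcount=4 -> skip
r=40=101000 popcount=2 -> KEEP
r=41=101001 popcount=3 -> skip
r=42=101010 popcount=3 -> skip
r=43=101011 popcount=4 -> skip
r=44=101100 popcount=3 -> skip
r=45=101101 popcount=4 -> skip
r=46=101110 popcount=4 -> skip
r=47=101111 popcount=5 -> skip
r=48=110000 popcount=2 -> KEEP
r=49=110001 popcount=3 -> skip
r=50=110010 popcount=3 -> skip
r=51=110011 popcount=4 -> skip
r=52=110100 popcount=3 -> skip
r=53=110101 popcount=4 -> skip
r=54=110110 popcount=4 -> skip
r=55=110111 popcount=5 -> skip
r=56=111000 popcount=3 -> skip
r=57=111001 popcount=4 -> skip
r=58=111010 popcount=4 -> skip
r=59=111011 popcount=5 -> skip
r=60=111100 popcount=4 -> skip
r=61=111101 popcount=5 -> skip
r=62=111110 popcount=5 -> skip
r=63=111111 popcount=6 -> skip
r=64=1000000 popcount=1 -> skip
r=65=1000001 popcount=2 -> KEEP
r=66=1000010 popcount=2 -> KEEP
r=67=1000011 popcount=3 -> skip
r=68=1000100 popcount=2 -> KEEP
r=69=1000101 popcount=3 -> skip
r=70=1000110 popcount=3 -> skip
r=71=1000111 popcount=4 -> skip
Kept rows: 33 34 36 40 48 65 66 68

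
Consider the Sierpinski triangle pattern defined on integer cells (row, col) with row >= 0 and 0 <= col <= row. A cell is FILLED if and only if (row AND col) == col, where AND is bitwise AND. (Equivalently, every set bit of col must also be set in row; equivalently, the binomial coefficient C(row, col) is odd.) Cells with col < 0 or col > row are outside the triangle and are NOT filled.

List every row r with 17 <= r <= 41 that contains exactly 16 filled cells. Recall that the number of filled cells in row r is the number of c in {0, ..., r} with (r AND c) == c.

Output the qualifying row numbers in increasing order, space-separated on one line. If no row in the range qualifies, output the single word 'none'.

Row r has 2^popcount(r) filled cells, so we need popcount(r) = log2(16) = 4.
Scan r = 17..41 and keep those with exactly 4 one-bits:
r=17=10001 popcount=2 -> skip
r=18=10010 popcount=2 -> skip
r=19=10011 popcount=3 -> skip
r=20=10100 popcount=2 -> skip
r=21=10101 popcount=3 -> skip
r=22=10110 popcount=3 -> skip
r=23=10111 popcount=4 -> KEEP
r=24=11000 popcount=2 -> skip
r=25=11001 popcount=3 -> skip
r=26=11010 popcount=3 -> skip
r=27=11011 popcount=4 -> KEEP
r=28=11100 popcount=3 -> skip
r=29=11101 popcount=4 -> KEEP
r=30=11110 popcount=4 -> KEEP
r=31=11111 popcount=5 -> skip
r=32=100000 popcount=1 -> skip
r=33=100001 popcount=2 -> skip
r=34=100010 popcount=2 -> skip
r=35=100011 popcount=3 -> skip
r=36=100100 popcount=2 -> skip
r=37=100101 popcount=3 -> skip
r=38=100110 popcount=3 -> skip
r=39=100111 popcount=4 -> KEEP
r=40=101000 popcount=2 -> skip
r=41=101001 popcount=3 -> skip
Kept rows: 23 27 29 30 39

Answer: 23 27 29 30 39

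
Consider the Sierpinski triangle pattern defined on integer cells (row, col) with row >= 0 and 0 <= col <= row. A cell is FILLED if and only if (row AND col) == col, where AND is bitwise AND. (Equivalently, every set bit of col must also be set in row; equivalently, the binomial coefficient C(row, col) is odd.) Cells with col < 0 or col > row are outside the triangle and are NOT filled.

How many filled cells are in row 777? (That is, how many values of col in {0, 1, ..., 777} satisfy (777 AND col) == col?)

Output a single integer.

777 in binary = 1100001001
popcount(777) = number of 1-bits in 1100001001 = 4
A col c satisfies (777 AND c) == c iff every set bit of c is also set in 777; each of the 4 set bits of 777 can independently be on or off in c.
count = 2^4 = 16

Answer: 16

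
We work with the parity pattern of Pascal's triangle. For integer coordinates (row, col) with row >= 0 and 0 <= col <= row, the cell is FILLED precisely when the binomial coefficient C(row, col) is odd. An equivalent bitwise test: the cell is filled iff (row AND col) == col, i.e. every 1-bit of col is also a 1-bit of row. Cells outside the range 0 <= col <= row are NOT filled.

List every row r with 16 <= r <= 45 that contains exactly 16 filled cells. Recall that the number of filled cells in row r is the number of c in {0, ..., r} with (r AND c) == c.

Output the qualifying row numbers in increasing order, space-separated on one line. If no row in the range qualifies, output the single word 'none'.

Row r has 2^popcount(r) filled cells, so we need popcount(r) = log2(16) = 4.
Scan r = 16..45 and keep those with exactly 4 one-bits:
r=16=10000 popcount=1 -> skip
r=17=10001 popcount=2 -> skip
r=18=10010 popcount=2 -> skip
r=19=10011 popcount=3 -> skip
r=20=10100 popcount=2 -> skip
r=21=10101 popcount=3 -> skip
r=22=10110 popcount=3 -> skip
r=23=10111 popcount=4 -> KEEP
r=24=11000 popcount=2 -> skip
r=25=11001 popcount=3 -> skip
r=26=11010 popcount=3 -> skip
r=27=11011 popcount=4 -> KEEP
r=28=11100 popcount=3 -> skip
r=29=11101 popcount=4 -> KEEP
r=30=11110 popcount=4 -> KEEP
r=31=11111 popcount=5 -> skip
r=32=100000 popcount=1 -> skip
r=33=100001 popcount=2 -> skip
r=34=100010 popcount=2 -> skip
r=35=100011 popcount=3 -> skip
r=36=100100 popcount=2 -> skip
r=37=100101 popcount=3 -> skip
r=38=100110 popcount=3 -> skip
r=39=100111 popcount=4 -> KEEP
r=40=101000 popcount=2 -> skip
r=41=101001 popcount=3 -> skip
r=42=101010 popcount=3 -> skip
r=43=101011 popcount=4 -> KEEP
r=44=101100 popcount=3 -> skip
r=45=101101 popcount=4 -> KEEP
Kept rows: 23 27 29 30 39 43 45

Answer: 23 27 29 30 39 43 45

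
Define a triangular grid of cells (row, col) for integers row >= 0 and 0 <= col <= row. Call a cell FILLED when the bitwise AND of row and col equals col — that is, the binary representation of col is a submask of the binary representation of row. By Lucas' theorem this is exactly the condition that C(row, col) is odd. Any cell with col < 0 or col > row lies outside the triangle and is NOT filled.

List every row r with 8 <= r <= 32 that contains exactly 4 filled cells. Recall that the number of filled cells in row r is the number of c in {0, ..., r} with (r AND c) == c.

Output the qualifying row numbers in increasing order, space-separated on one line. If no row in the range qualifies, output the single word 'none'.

Row r has 2^popcount(r) filled cells, so we need popcount(r) = log2(4) = 2.
Scan r = 8..32 and keep those with exactly 2 one-bits:
r=8=1000 popcount=1 -> skip
r=9=1001 popcount=2 -> KEEP
r=10=1010 popcount=2 -> KEEP
r=11=1011 popcount=3 -> skip
r=12=1100 popcount=2 -> KEEP
r=13=1101 popcount=3 -> skip
r=14=1110 popcount=3 -> skip
r=15=1111 popcount=4 -> skip
r=16=10000 popcount=1 -> skip
r=17=10001 popcount=2 -> KEEP
r=18=10010 popcount=2 -> KEEP
r=19=10011 popcount=3 -> skip
r=20=10100 popcount=2 -> KEEP
r=21=10101 popcount=3 -> skip
r=22=10110 popcount=3 -> skip
r=23=10111 popcount=4 -> skip
r=24=11000 popcount=2 -> KEEP
r=25=11001 popcount=3 -> skip
r=26=11010 popcount=3 -> skip
r=27=11011 popcount=4 -> skip
r=28=11100 popcount=3 -> skip
r=29=11101 popcount=4 -> skip
r=30=11110 popcount=4 -> skip
r=31=11111 popcount=5 -> skip
r=32=100000 popcount=1 -> skip
Kept rows: 9 10 12 17 18 20 24

Answer: 9 10 12 17 18 20 24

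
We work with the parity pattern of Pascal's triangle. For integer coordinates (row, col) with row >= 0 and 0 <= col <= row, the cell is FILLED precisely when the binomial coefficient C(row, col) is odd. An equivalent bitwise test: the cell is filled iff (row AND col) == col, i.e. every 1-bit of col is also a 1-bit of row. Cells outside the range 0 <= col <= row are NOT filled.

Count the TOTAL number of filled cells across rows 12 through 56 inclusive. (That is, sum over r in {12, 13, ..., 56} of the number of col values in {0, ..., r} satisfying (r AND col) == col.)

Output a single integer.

Answer: 476

Derivation:
r12=1100 pc2: +4 =4
r13=1101 pc3: +8 =12
r14=1110 pc3: +8 =20
r15=1111 pc4: +16 =36
r16=10000 pc1: +2 =38
r17=10001 pc2: +4 =42
r18=10010 pc2: +4 =46
r19=10011 pc3: +8 =54
r20=10100 pc2: +4 =58
r21=10101 pc3: +8 =66
r22=10110 pc3: +8 =74
r23=10111 pc4: +16 =90
r24=11000 pc2: +4 =94
r25=11001 pc3: +8 =102
r26=11010 pc3: +8 =110
r27=11011 pc4: +16 =126
r28=11100 pc3: +8 =134
r29=11101 pc4: +16 =150
r30=11110 pc4: +16 =166
r31=11111 pc5: +32 =198
r32=100000 pc1: +2 =200
r33=100001 pc2: +4 =204
r34=100010 pc2: +4 =208
r35=100011 pc3: +8 =216
r36=100100 pc2: +4 =220
r37=100101 pc3: +8 =228
r38=100110 pc3: +8 =236
r39=100111 pc4: +16 =252
r40=101000 pc2: +4 =256
r41=101001 pc3: +8 =264
r42=101010 pc3: +8 =272
r43=101011 pc4: +16 =288
r44=101100 pc3: +8 =296
r45=101101 pc4: +16 =312
r46=101110 pc4: +16 =328
r47=101111 pc5: +32 =360
r48=110000 pc2: +4 =364
r49=110001 pc3: +8 =372
r50=110010 pc3: +8 =380
r51=110011 pc4: +16 =396
r52=110100 pc3: +8 =404
r53=110101 pc4: +16 =420
r54=110110 pc4: +16 =436
r55=110111 pc5: +32 =468
r56=111000 pc3: +8 =476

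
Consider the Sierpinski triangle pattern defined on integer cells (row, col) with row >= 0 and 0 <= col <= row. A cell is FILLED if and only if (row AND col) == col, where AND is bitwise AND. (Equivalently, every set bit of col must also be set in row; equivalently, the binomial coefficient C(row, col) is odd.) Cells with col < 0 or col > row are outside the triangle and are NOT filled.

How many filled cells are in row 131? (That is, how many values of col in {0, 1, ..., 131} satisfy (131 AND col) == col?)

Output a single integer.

131 in binary = 10000011
popcount(131) = number of 1-bits in 10000011 = 3
A col c satisfies (131 AND c) == c iff every set bit of c is also set in 131; each of the 3 set bits of 131 can independently be on or off in c.
count = 2^3 = 8

Answer: 8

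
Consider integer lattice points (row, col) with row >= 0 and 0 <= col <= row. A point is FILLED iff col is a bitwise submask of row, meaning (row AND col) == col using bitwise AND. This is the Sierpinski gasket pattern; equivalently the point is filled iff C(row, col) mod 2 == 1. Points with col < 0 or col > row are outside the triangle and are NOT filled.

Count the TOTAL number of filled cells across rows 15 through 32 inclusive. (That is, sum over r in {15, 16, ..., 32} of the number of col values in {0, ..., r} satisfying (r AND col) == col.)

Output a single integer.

r15=1111 pc4: +16 =16
r16=10000 pc1: +2 =18
r17=10001 pc2: +4 =22
r18=10010 pc2: +4 =26
r19=10011 pc3: +8 =34
r20=10100 pc2: +4 =38
r21=10101 pc3: +8 =46
r22=10110 pc3: +8 =54
r23=10111 pc4: +16 =70
r24=11000 pc2: +4 =74
r25=11001 pc3: +8 =82
r26=11010 pc3: +8 =90
r27=11011 pc4: +16 =106
r28=11100 pc3: +8 =114
r29=11101 pc4: +16 =130
r30=11110 pc4: +16 =146
r31=11111 pc5: +32 =178
r32=100000 pc1: +2 =180

Answer: 180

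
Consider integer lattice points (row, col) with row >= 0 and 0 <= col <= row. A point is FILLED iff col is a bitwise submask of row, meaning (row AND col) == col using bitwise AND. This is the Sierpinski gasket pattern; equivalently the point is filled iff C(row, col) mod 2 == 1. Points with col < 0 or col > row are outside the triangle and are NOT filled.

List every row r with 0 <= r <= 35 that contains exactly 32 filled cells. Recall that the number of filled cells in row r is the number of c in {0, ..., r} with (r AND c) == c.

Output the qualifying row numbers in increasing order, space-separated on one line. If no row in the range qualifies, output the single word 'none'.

Row r has 2^popcount(r) filled cells, so we need popcount(r) = log2(32) = 5.
Scan r = 0..35 and keep those with exactly 5 one-bits:
r=0=0 popcount=0 -> skip
r=1=1 popcount=1 -> skip
r=2=10 popcount=1 -> skip
r=3=11 popcount=2 -> skip
r=4=100 popcount=1 -> skip
r=5=101 popcount=2 -> skip
r=6=110 popcount=2 -> skip
r=7=111 popcount=3 -> skip
r=8=1000 popcount=1 -> skip
r=9=1001 popcount=2 -> skip
r=10=1010 popcount=2 -> skip
r=11=1011 popcount=3 -> skip
r=12=1100 popcount=2 -> skip
r=13=1101 popcount=3 -> skip
r=14=1110 popcount=3 -> skip
r=15=1111 popcount=4 -> skip
r=16=10000 popcount=1 -> skip
r=17=10001 popcount=2 -> skip
r=18=10010 popcount=2 -> skip
r=19=10011 popcount=3 -> skip
r=20=10100 popcount=2 -> skip
r=21=10101 popcount=3 -> skip
r=22=10110 popcount=3 -> skip
r=23=10111 popcount=4 -> skip
r=24=11000 popcount=2 -> skip
r=25=11001 popcount=3 -> skip
r=26=11010 popcount=3 -> skip
r=27=11011 popcount=4 -> skip
r=28=11100 popcount=3 -> skip
r=29=11101 popcount=4 -> skip
r=30=11110 popcount=4 -> skip
r=31=11111 popcount=5 -> KEEP
r=32=100000 popcount=1 -> skip
r=33=100001 popcount=2 -> skip
r=34=100010 popcount=2 -> skip
r=35=100011 popcount=3 -> skip
Kept rows: 31

Answer: 31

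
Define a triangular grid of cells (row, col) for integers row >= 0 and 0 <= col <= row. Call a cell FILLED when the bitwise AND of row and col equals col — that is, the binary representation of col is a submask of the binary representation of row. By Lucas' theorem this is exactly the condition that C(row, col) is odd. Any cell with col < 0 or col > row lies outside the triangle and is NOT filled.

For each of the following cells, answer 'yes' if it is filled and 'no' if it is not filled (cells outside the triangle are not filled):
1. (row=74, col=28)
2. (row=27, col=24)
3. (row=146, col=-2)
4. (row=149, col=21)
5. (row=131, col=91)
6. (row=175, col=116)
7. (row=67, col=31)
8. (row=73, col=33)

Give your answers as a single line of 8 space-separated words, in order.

Answer: no yes no yes no no no no

Derivation:
(74,28): row=0b1001010, col=0b11100, row AND col = 0b1000 = 8; 8 != 28 -> empty
(27,24): row=0b11011, col=0b11000, row AND col = 0b11000 = 24; 24 == 24 -> filled
(146,-2): col outside [0, 146] -> not filled
(149,21): row=0b10010101, col=0b10101, row AND col = 0b10101 = 21; 21 == 21 -> filled
(131,91): row=0b10000011, col=0b1011011, row AND col = 0b11 = 3; 3 != 91 -> empty
(175,116): row=0b10101111, col=0b1110100, row AND col = 0b100100 = 36; 36 != 116 -> empty
(67,31): row=0b1000011, col=0b11111, row AND col = 0b11 = 3; 3 != 31 -> empty
(73,33): row=0b1001001, col=0b100001, row AND col = 0b1 = 1; 1 != 33 -> empty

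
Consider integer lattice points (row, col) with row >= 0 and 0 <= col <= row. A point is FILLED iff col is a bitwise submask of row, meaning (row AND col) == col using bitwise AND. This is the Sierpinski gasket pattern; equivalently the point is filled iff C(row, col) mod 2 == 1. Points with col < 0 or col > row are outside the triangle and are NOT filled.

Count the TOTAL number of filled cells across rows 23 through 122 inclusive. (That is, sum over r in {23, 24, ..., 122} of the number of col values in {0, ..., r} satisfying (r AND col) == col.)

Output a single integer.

Answer: 1716

Derivation:
r23=10111 pc4: +16 =16
r24=11000 pc2: +4 =20
r25=11001 pc3: +8 =28
r26=11010 pc3: +8 =36
r27=11011 pc4: +16 =52
r28=11100 pc3: +8 =60
r29=11101 pc4: +16 =76
r30=11110 pc4: +16 =92
r31=11111 pc5: +32 =124
r32=100000 pc1: +2 =126
r33=100001 pc2: +4 =130
r34=100010 pc2: +4 =134
r35=100011 pc3: +8 =142
r36=100100 pc2: +4 =146
r37=100101 pc3: +8 =154
r38=100110 pc3: +8 =162
r39=100111 pc4: +16 =178
r40=101000 pc2: +4 =182
r41=101001 pc3: +8 =190
r42=101010 pc3: +8 =198
r43=101011 pc4: +16 =214
r44=101100 pc3: +8 =222
r45=101101 pc4: +16 =238
r46=101110 pc4: +16 =254
r47=101111 pc5: +32 =286
r48=110000 pc2: +4 =290
r49=110001 pc3: +8 =298
r50=110010 pc3: +8 =306
r51=110011 pc4: +16 =322
r52=110100 pc3: +8 =330
r53=110101 pc4: +16 =346
r54=110110 pc4: +16 =362
r55=110111 pc5: +32 =394
r56=111000 pc3: +8 =402
r57=111001 pc4: +16 =418
r58=111010 pc4: +16 =434
r59=111011 pc5: +32 =466
r60=111100 pc4: +16 =482
r61=111101 pc5: +32 =514
r62=111110 pc5: +32 =546
r63=111111 pc6: +64 =610
r64=1000000 pc1: +2 =612
r65=1000001 pc2: +4 =616
r66=1000010 pc2: +4 =620
r67=1000011 pc3: +8 =628
r68=1000100 pc2: +4 =632
r69=1000101 pc3: +8 =640
r70=1000110 pc3: +8 =648
r71=1000111 pc4: +16 =664
r72=1001000 pc2: +4 =668
r73=1001001 pc3: +8 =676
r74=1001010 pc3: +8 =684
r75=1001011 pc4: +16 =700
r76=1001100 pc3: +8 =708
r77=1001101 pc4: +16 =724
r78=1001110 pc4: +16 =740
r79=1001111 pc5: +32 =772
r80=1010000 pc2: +4 =776
r81=1010001 pc3: +8 =784
r82=1010010 pc3: +8 =792
r83=1010011 pc4: +16 =808
r84=1010100 pc3: +8 =816
r85=1010101 pc4: +16 =832
r86=1010110 pc4: +16 =848
r87=1010111 pc5: +32 =880
r88=1011000 pc3: +8 =888
r89=1011001 pc4: +16 =904
r90=1011010 pc4: +16 =920
r91=1011011 pc5: +32 =952
r92=1011100 pc4: +16 =968
r93=1011101 pc5: +32 =1000
r94=1011110 pc5: +32 =1032
r95=1011111 pc6: +64 =1096
r96=1100000 pc2: +4 =1100
r97=1100001 pc3: +8 =1108
r98=1100010 pc3: +8 =1116
r99=1100011 pc4: +16 =1132
r100=1100100 pc3: +8 =1140
r101=1100101 pc4: +16 =1156
r102=1100110 pc4: +16 =1172
r103=1100111 pc5: +32 =1204
r104=1101000 pc3: +8 =1212
r105=1101001 pc4: +16 =1228
r106=1101010 pc4: +16 =1244
r107=1101011 pc5: +32 =1276
r108=1101100 pc4: +16 =1292
r109=1101101 pc5: +32 =1324
r110=1101110 pc5: +32 =1356
r111=1101111 pc6: +64 =1420
r112=1110000 pc3: +8 =1428
r113=1110001 pc4: +16 =1444
r114=1110010 pc4: +16 =1460
r115=1110011 pc5: +32 =1492
r116=1110100 pc4: +16 =1508
r117=1110101 pc5: +32 =1540
r118=1110110 pc5: +32 =1572
r119=1110111 pc6: +64 =1636
r120=1111000 pc4: +16 =1652
r121=1111001 pc5: +32 =1684
r122=1111010 pc5: +32 =1716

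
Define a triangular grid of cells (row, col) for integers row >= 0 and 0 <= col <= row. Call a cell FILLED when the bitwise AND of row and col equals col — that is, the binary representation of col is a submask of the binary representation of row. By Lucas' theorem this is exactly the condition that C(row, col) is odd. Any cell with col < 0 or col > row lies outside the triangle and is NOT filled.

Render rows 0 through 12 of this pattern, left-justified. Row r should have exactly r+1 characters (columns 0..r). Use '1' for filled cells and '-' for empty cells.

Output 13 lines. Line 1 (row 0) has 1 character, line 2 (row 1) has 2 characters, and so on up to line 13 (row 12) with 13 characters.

Answer: 1
11
1-1
1111
1---1
11--11
1-1-1-1
11111111
1-------1
11------11
1-1-----1-1
1111----1111
1---1---1---1

Derivation:
r0=0: 1
r1=1: 11
r2=10: 1-1
r3=11: 1111
r4=100: 1---1
r5=101: 11--11
r6=110: 1-1-1-1
r7=111: 11111111
r8=1000: 1-------1
r9=1001: 11------11
r10=1010: 1-1-----1-1
r11=1011: 1111----1111
r12=1100: 1---1---1---1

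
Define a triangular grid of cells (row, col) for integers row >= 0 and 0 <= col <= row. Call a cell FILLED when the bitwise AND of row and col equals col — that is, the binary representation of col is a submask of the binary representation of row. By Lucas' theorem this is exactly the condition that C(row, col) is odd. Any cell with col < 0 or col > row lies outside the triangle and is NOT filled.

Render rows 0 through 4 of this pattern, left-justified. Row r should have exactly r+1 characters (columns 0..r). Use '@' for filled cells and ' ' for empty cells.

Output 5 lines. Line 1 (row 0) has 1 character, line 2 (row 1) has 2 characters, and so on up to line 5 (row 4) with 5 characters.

r0=0: @
r1=1: @@
r2=10: @ @
r3=11: @@@@
r4=100: @   @

Answer: @
@@
@ @
@@@@
@   @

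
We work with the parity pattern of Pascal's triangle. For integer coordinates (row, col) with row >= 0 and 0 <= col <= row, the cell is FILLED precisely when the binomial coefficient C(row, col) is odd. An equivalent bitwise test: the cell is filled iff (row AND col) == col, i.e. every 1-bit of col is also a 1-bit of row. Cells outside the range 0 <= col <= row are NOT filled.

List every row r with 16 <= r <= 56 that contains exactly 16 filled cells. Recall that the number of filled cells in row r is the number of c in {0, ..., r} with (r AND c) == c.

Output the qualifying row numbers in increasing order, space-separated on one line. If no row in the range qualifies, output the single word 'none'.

Answer: 23 27 29 30 39 43 45 46 51 53 54

Derivation:
Row r has 2^popcount(r) filled cells, so we need popcount(r) = log2(16) = 4.
Scan r = 16..56 and keep those with exactly 4 one-bits:
r=16=10000 popcount=1 -> skip
r=17=10001 popcount=2 -> skip
r=18=10010 popcount=2 -> skip
r=19=10011 popcount=3 -> skip
r=20=10100 popcount=2 -> skip
r=21=10101 popcount=3 -> skip
r=22=10110 popcount=3 -> skip
r=23=10111 popcount=4 -> KEEP
r=24=11000 popcount=2 -> skip
r=25=11001 popcount=3 -> skip
r=26=11010 popcount=3 -> skip
r=27=11011 popcount=4 -> KEEP
r=28=11100 popcount=3 -> skip
r=29=11101 popcount=4 -> KEEP
r=30=11110 popcount=4 -> KEEP
r=31=11111 popcount=5 -> skip
r=32=100000 popcount=1 -> skip
r=33=100001 popcount=2 -> skip
r=34=100010 popcount=2 -> skip
r=35=100011 popcount=3 -> skip
r=36=100100 popcount=2 -> skip
r=37=100101 popcount=3 -> skip
r=38=100110 popcount=3 -> skip
r=39=100111 popcount=4 -> KEEP
r=40=101000 popcount=2 -> skip
r=41=101001 popcount=3 -> skip
r=42=101010 popcount=3 -> skip
r=43=101011 popcount=4 -> KEEP
r=44=101100 popcount=3 -> skip
r=45=101101 popcount=4 -> KEEP
r=46=101110 popcount=4 -> KEEP
r=47=101111 popcount=5 -> skip
r=48=110000 popcount=2 -> skip
r=49=110001 popcount=3 -> skip
r=50=110010 popcount=3 -> skip
r=51=110011 popcount=4 -> KEEP
r=52=110100 popcount=3 -> skip
r=53=110101 popcount=4 -> KEEP
r=54=110110 popcount=4 -> KEEP
r=55=110111 popcount=5 -> skip
r=56=111000 popcount=3 -> skip
Kept rows: 23 27 29 30 39 43 45 46 51 53 54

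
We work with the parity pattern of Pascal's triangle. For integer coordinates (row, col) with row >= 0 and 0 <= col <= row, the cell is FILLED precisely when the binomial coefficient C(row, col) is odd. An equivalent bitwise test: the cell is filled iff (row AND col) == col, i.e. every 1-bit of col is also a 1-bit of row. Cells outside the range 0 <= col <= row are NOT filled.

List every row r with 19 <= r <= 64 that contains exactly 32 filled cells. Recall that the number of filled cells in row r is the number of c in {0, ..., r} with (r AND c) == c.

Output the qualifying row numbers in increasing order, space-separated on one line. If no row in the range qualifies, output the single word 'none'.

Answer: 31 47 55 59 61 62

Derivation:
Row r has 2^popcount(r) filled cells, so we need popcount(r) = log2(32) = 5.
Scan r = 19..64 and keep those with exactly 5 one-bits:
r=19=10011 popcount=3 -> skip
r=20=10100 popcount=2 -> skip
r=21=10101 popcount=3 -> skip
r=22=10110 popcount=3 -> skip
r=23=10111 popcount=4 -> skip
r=24=11000 popcount=2 -> skip
r=25=11001 popcount=3 -> skip
r=26=11010 popcount=3 -> skip
r=27=11011 popcount=4 -> skip
r=28=11100 popcount=3 -> skip
r=29=11101 popcount=4 -> skip
r=30=11110 popcount=4 -> skip
r=31=11111 popcount=5 -> KEEP
r=32=100000 popcount=1 -> skip
r=33=100001 popcount=2 -> skip
r=34=100010 popcount=2 -> skip
r=35=100011 popcount=3 -> skip
r=36=100100 popcount=2 -> skip
r=37=100101 popcount=3 -> skip
r=38=100110 popcount=3 -> skip
r=39=100111 popcount=4 -> skip
r=40=101000 popcount=2 -> skip
r=41=101001 popcount=3 -> skip
r=42=101010 popcount=3 -> skip
r=43=101011 popcount=4 -> skip
r=44=101100 popcount=3 -> skip
r=45=101101 popcount=4 -> skip
r=46=101110 popcount=4 -> skip
r=47=101111 popcount=5 -> KEEP
r=48=110000 popcount=2 -> skip
r=49=110001 popcount=3 -> skip
r=50=110010 popcount=3 -> skip
r=51=110011 popcount=4 -> skip
r=52=110100 popcount=3 -> skip
r=53=110101 popcount=4 -> skip
r=54=110110 popcount=4 -> skip
r=55=110111 popcount=5 -> KEEP
r=56=111000 popcount=3 -> skip
r=57=111001 popcount=4 -> skip
r=58=111010 popcount=4 -> skip
r=59=111011 popcount=5 -> KEEP
r=60=111100 popcount=4 -> skip
r=61=111101 popcount=5 -> KEEP
r=62=111110 popcount=5 -> KEEP
r=63=111111 popcount=6 -> skip
r=64=1000000 popcount=1 -> skip
Kept rows: 31 47 55 59 61 62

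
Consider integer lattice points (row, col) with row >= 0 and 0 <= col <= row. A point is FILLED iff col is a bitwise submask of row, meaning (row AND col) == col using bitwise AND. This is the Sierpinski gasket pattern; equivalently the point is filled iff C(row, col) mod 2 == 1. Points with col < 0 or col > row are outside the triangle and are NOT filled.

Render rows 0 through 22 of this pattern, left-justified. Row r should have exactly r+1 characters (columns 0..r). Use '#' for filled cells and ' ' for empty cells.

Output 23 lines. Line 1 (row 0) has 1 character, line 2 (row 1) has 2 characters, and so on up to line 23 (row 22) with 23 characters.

r0=0: #
r1=1: ##
r2=10: # #
r3=11: ####
r4=100: #   #
r5=101: ##  ##
r6=110: # # # #
r7=111: ########
r8=1000: #       #
r9=1001: ##      ##
r10=1010: # #     # #
r11=1011: ####    ####
r12=1100: #   #   #   #
r13=1101: ##  ##  ##  ##
r14=1110: # # # # # # # #
r15=1111: ################
r16=10000: #               #
r17=10001: ##              ##
r18=10010: # #             # #
r19=10011: ####            ####
r20=10100: #   #           #   #
r21=10101: ##  ##          ##  ##
r22=10110: # # # #         # # # #

Answer: #
##
# #
####
#   #
##  ##
# # # #
########
#       #
##      ##
# #     # #
####    ####
#   #   #   #
##  ##  ##  ##
# # # # # # # #
################
#               #
##              ##
# #             # #
####            ####
#   #           #   #
##  ##          ##  ##
# # # #         # # # #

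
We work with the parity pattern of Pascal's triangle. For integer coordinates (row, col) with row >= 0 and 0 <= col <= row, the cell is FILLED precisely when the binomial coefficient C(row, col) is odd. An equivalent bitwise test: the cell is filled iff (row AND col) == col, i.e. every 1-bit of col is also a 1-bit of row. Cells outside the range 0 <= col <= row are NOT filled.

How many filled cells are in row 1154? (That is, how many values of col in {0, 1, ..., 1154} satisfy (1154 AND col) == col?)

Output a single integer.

1154 in binary = 10010000010
popcount(1154) = number of 1-bits in 10010000010 = 3
A col c satisfies (1154 AND c) == c iff every set bit of c is also set in 1154; each of the 3 set bits of 1154 can independently be on or off in c.
count = 2^3 = 8

Answer: 8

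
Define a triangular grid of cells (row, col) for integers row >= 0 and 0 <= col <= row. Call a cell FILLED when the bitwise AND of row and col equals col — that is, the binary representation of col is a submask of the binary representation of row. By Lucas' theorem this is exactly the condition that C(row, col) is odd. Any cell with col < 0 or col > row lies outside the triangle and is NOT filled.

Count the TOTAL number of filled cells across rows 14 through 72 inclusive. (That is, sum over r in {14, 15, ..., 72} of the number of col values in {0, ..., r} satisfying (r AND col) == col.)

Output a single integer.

Answer: 730

Derivation:
r14=1110 pc3: +8 =8
r15=1111 pc4: +16 =24
r16=10000 pc1: +2 =26
r17=10001 pc2: +4 =30
r18=10010 pc2: +4 =34
r19=10011 pc3: +8 =42
r20=10100 pc2: +4 =46
r21=10101 pc3: +8 =54
r22=10110 pc3: +8 =62
r23=10111 pc4: +16 =78
r24=11000 pc2: +4 =82
r25=11001 pc3: +8 =90
r26=11010 pc3: +8 =98
r27=11011 pc4: +16 =114
r28=11100 pc3: +8 =122
r29=11101 pc4: +16 =138
r30=11110 pc4: +16 =154
r31=11111 pc5: +32 =186
r32=100000 pc1: +2 =188
r33=100001 pc2: +4 =192
r34=100010 pc2: +4 =196
r35=100011 pc3: +8 =204
r36=100100 pc2: +4 =208
r37=100101 pc3: +8 =216
r38=100110 pc3: +8 =224
r39=100111 pc4: +16 =240
r40=101000 pc2: +4 =244
r41=101001 pc3: +8 =252
r42=101010 pc3: +8 =260
r43=101011 pc4: +16 =276
r44=101100 pc3: +8 =284
r45=101101 pc4: +16 =300
r46=101110 pc4: +16 =316
r47=101111 pc5: +32 =348
r48=110000 pc2: +4 =352
r49=110001 pc3: +8 =360
r50=110010 pc3: +8 =368
r51=110011 pc4: +16 =384
r52=110100 pc3: +8 =392
r53=110101 pc4: +16 =408
r54=110110 pc4: +16 =424
r55=110111 pc5: +32 =456
r56=111000 pc3: +8 =464
r57=111001 pc4: +16 =480
r58=111010 pc4: +16 =496
r59=111011 pc5: +32 =528
r60=111100 pc4: +16 =544
r61=111101 pc5: +32 =576
r62=111110 pc5: +32 =608
r63=111111 pc6: +64 =672
r64=1000000 pc1: +2 =674
r65=1000001 pc2: +4 =678
r66=1000010 pc2: +4 =682
r67=1000011 pc3: +8 =690
r68=1000100 pc2: +4 =694
r69=1000101 pc3: +8 =702
r70=1000110 pc3: +8 =710
r71=1000111 pc4: +16 =726
r72=1001000 pc2: +4 =730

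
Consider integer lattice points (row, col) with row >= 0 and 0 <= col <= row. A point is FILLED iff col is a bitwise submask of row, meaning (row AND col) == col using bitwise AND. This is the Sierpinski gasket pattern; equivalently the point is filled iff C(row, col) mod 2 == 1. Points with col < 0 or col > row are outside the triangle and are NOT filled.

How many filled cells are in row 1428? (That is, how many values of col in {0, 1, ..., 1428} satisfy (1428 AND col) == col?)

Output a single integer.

1428 in binary = 10110010100
popcount(1428) = number of 1-bits in 10110010100 = 5
A col c satisfies (1428 AND c) == c iff every set bit of c is also set in 1428; each of the 5 set bits of 1428 can independently be on or off in c.
count = 2^5 = 32

Answer: 32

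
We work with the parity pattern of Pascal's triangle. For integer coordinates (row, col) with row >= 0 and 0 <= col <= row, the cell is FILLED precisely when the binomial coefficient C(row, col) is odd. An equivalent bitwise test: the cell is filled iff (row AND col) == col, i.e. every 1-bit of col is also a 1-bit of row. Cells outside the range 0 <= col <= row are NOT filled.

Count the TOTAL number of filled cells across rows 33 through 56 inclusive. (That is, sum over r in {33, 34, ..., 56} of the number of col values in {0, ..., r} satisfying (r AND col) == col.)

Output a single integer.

Answer: 276

Derivation:
r33=100001 pc2: +4 =4
r34=100010 pc2: +4 =8
r35=100011 pc3: +8 =16
r36=100100 pc2: +4 =20
r37=100101 pc3: +8 =28
r38=100110 pc3: +8 =36
r39=100111 pc4: +16 =52
r40=101000 pc2: +4 =56
r41=101001 pc3: +8 =64
r42=101010 pc3: +8 =72
r43=101011 pc4: +16 =88
r44=101100 pc3: +8 =96
r45=101101 pc4: +16 =112
r46=101110 pc4: +16 =128
r47=101111 pc5: +32 =160
r48=110000 pc2: +4 =164
r49=110001 pc3: +8 =172
r50=110010 pc3: +8 =180
r51=110011 pc4: +16 =196
r52=110100 pc3: +8 =204
r53=110101 pc4: +16 =220
r54=110110 pc4: +16 =236
r55=110111 pc5: +32 =268
r56=111000 pc3: +8 =276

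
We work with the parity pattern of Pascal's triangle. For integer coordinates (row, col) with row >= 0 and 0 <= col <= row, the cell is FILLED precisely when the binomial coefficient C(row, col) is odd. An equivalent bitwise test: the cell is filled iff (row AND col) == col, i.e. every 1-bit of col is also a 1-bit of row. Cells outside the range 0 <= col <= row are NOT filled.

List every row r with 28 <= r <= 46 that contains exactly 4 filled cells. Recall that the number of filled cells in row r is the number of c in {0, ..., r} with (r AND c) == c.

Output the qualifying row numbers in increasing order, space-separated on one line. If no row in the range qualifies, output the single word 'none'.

Row r has 2^popcount(r) filled cells, so we need popcount(r) = log2(4) = 2.
Scan r = 28..46 and keep those with exactly 2 one-bits:
r=28=11100 popcount=3 -> skip
r=29=11101 popcount=4 -> skip
r=30=11110 popcount=4 -> skip
r=31=11111 popcount=5 -> skip
r=32=100000 popcount=1 -> skip
r=33=100001 popcount=2 -> KEEP
r=34=100010 popcount=2 -> KEEP
r=35=100011 popcount=3 -> skip
r=36=100100 popcount=2 -> KEEP
r=37=100101 popcount=3 -> skip
r=38=100110 popcount=3 -> skip
r=39=100111 popcount=4 -> skip
r=40=101000 popcount=2 -> KEEP
r=41=101001 popcount=3 -> skip
r=42=101010 popcount=3 -> skip
r=43=101011 popcount=4 -> skip
r=44=101100 popcount=3 -> skip
r=45=101101 popcount=4 -> skip
r=46=101110 popcount=4 -> skip
Kept rows: 33 34 36 40

Answer: 33 34 36 40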